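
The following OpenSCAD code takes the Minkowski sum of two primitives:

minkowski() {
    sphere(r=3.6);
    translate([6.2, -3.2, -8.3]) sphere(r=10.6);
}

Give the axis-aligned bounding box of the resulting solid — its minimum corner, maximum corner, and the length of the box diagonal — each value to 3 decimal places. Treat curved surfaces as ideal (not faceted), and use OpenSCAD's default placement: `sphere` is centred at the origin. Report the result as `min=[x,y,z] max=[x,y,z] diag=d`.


A = translate([6.2, -3.2, -8.3]) sphere(r=10.6) → bbox [-4.4,-13.8,-18.9] .. [16.8,7.4,2.3]
B = sphere(r=3.6) → bbox [-3.6,-3.6,-3.6] .. [3.6,3.6,3.6]
lo = A.lo+B.lo = [-4.4-3.6, -13.8-3.6, -18.9-3.6] = [-8.000,-17.400,-22.500]
hi = A.hi+B.hi = [16.8+3.6, 7.4+3.6, 2.3+3.6] = [20.400,11.000,5.900]
diag = √(28.4²+28.4²+28.4²) = √2419.68 = 49.190

min=[-8.000,-17.400,-22.500] max=[20.400,11.000,5.900] diag=49.190


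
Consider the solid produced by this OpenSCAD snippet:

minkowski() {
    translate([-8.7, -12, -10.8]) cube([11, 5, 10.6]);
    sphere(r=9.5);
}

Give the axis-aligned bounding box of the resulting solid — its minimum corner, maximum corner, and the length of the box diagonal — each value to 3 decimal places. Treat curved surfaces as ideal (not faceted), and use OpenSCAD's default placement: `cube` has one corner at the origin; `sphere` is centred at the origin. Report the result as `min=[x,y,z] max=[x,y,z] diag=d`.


A = translate([-8.7, -12, -10.8]) cube([11, 5, 10.6]) → bbox [-8.7,-12,-10.8] .. [2.3,-7,-0.2]
B = sphere(r=9.5) → bbox [-9.5,-9.5,-9.5] .. [9.5,9.5,9.5]
lo = A.lo+B.lo = [-8.7-9.5, -12-9.5, -10.8-9.5] = [-18.200,-21.500,-20.300]
hi = A.hi+B.hi = [2.3+9.5, -7+9.5, -0.2+9.5] = [11.800,2.500,9.300]
diag = √(30²+24²+29.6²) = √2352.16 = 48.499

min=[-18.200,-21.500,-20.300] max=[11.800,2.500,9.300] diag=48.499


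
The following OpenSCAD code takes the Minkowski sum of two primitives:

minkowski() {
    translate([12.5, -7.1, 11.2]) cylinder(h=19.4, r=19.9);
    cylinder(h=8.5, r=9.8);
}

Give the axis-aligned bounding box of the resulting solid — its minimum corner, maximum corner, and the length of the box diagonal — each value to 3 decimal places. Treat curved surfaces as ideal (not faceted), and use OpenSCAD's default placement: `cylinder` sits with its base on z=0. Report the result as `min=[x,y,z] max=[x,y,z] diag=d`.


min=[-17.200,-36.800,11.200] max=[42.200,22.600,39.100] diag=88.516

A = translate([12.5, -7.1, 11.2]) cylinder(h=19.4, r=19.9) → bbox [-7.4,-27,11.2] .. [32.4,12.8,30.6]
B = cylinder(h=8.5, r=9.8) → bbox [-9.8,-9.8,0] .. [9.8,9.8,8.5]
lo = A.lo+B.lo = [-7.4-9.8, -27-9.8, 11.2+0] = [-17.200,-36.800,11.200]
hi = A.hi+B.hi = [32.4+9.8, 12.8+9.8, 30.6+8.5] = [42.200,22.600,39.100]
diag = √(59.4²+59.4²+27.9²) = √7835.13 = 88.516


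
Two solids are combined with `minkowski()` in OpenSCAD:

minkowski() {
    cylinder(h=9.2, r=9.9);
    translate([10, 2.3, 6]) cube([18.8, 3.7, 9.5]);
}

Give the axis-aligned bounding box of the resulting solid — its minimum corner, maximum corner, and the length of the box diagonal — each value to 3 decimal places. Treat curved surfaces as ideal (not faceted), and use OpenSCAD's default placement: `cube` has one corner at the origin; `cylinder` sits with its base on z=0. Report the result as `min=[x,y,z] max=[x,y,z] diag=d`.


min=[0.100,-7.600,6.000] max=[38.700,15.900,24.700] diag=48.907

A = translate([10, 2.3, 6]) cube([18.8, 3.7, 9.5]) → bbox [10,2.3,6] .. [28.8,6,15.5]
B = cylinder(h=9.2, r=9.9) → bbox [-9.9,-9.9,0] .. [9.9,9.9,9.2]
lo = A.lo+B.lo = [10-9.9, 2.3-9.9, 6+0] = [0.100,-7.600,6.000]
hi = A.hi+B.hi = [28.8+9.9, 6+9.9, 15.5+9.2] = [38.700,15.900,24.700]
diag = √(38.6²+23.5²+18.7²) = √2391.9 = 48.907


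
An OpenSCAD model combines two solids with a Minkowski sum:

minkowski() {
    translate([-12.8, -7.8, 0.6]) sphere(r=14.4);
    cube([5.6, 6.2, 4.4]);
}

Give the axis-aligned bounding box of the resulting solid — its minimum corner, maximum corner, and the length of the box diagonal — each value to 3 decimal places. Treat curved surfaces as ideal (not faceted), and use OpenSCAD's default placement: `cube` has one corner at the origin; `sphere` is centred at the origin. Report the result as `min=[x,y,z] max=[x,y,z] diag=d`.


A = translate([-12.8, -7.8, 0.6]) sphere(r=14.4) → bbox [-27.2,-22.2,-13.8] .. [1.6,6.6,15]
B = cube([5.6, 6.2, 4.4]) → bbox [0,0,0] .. [5.6,6.2,4.4]
lo = A.lo+B.lo = [-27.2+0, -22.2+0, -13.8+0] = [-27.200,-22.200,-13.800]
hi = A.hi+B.hi = [1.6+5.6, 6.6+6.2, 15+4.4] = [7.200,12.800,19.400]
diag = √(34.4²+35²+33.2²) = √3510.6 = 59.250

min=[-27.200,-22.200,-13.800] max=[7.200,12.800,19.400] diag=59.250


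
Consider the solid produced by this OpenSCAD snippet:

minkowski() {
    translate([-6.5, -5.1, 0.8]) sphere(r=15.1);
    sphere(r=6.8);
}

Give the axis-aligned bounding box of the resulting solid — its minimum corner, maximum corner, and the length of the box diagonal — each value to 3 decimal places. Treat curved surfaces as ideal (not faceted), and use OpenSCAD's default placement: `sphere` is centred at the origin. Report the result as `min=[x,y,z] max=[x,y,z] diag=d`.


min=[-28.400,-27.000,-21.100] max=[15.400,16.800,22.700] diag=75.864

A = translate([-6.5, -5.1, 0.8]) sphere(r=15.1) → bbox [-21.6,-20.2,-14.3] .. [8.6,10,15.9]
B = sphere(r=6.8) → bbox [-6.8,-6.8,-6.8] .. [6.8,6.8,6.8]
lo = A.lo+B.lo = [-21.6-6.8, -20.2-6.8, -14.3-6.8] = [-28.400,-27.000,-21.100]
hi = A.hi+B.hi = [8.6+6.8, 10+6.8, 15.9+6.8] = [15.400,16.800,22.700]
diag = √(43.8²+43.8²+43.8²) = √5755.32 = 75.864


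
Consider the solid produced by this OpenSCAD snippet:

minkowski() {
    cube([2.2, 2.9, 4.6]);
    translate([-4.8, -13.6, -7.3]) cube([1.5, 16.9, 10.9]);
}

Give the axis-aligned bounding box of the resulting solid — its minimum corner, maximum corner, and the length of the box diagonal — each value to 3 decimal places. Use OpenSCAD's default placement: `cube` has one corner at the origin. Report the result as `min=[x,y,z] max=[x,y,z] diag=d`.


A = translate([-4.8, -13.6, -7.3]) cube([1.5, 16.9, 10.9]) → bbox [-4.8,-13.6,-7.3] .. [-3.3,3.3,3.6]
B = cube([2.2, 2.9, 4.6]) → bbox [0,0,0] .. [2.2,2.9,4.6]
lo = A.lo+B.lo = [-4.8+0, -13.6+0, -7.3+0] = [-4.800,-13.600,-7.300]
hi = A.hi+B.hi = [-3.3+2.2, 3.3+2.9, 3.6+4.6] = [-1.100,6.200,8.200]
diag = √(3.7²+19.8²+15.5²) = √645.98 = 25.416

min=[-4.800,-13.600,-7.300] max=[-1.100,6.200,8.200] diag=25.416


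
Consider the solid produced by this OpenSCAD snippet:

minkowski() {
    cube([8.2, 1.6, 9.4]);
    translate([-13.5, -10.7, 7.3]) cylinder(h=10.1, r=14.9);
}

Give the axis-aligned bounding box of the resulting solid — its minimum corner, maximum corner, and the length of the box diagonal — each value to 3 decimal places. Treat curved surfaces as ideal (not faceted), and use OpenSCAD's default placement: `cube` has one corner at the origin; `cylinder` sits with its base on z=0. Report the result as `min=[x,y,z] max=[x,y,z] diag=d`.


A = translate([-13.5, -10.7, 7.3]) cylinder(h=10.1, r=14.9) → bbox [-28.4,-25.6,7.3] .. [1.4,4.2,17.4]
B = cube([8.2, 1.6, 9.4]) → bbox [0,0,0] .. [8.2,1.6,9.4]
lo = A.lo+B.lo = [-28.4+0, -25.6+0, 7.3+0] = [-28.400,-25.600,7.300]
hi = A.hi+B.hi = [1.4+8.2, 4.2+1.6, 17.4+9.4] = [9.600,5.800,26.800]
diag = √(38²+31.4²+19.5²) = √2810.21 = 53.011

min=[-28.400,-25.600,7.300] max=[9.600,5.800,26.800] diag=53.011


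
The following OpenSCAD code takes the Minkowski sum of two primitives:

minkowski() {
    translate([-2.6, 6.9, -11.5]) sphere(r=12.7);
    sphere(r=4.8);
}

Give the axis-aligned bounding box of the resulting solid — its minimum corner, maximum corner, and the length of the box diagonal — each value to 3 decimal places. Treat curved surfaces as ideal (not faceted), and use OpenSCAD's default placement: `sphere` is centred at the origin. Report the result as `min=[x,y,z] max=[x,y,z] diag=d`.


A = translate([-2.6, 6.9, -11.5]) sphere(r=12.7) → bbox [-15.3,-5.8,-24.2] .. [10.1,19.6,1.2]
B = sphere(r=4.8) → bbox [-4.8,-4.8,-4.8] .. [4.8,4.8,4.8]
lo = A.lo+B.lo = [-15.3-4.8, -5.8-4.8, -24.2-4.8] = [-20.100,-10.600,-29.000]
hi = A.hi+B.hi = [10.1+4.8, 19.6+4.8, 1.2+4.8] = [14.900,24.400,6.000]
diag = √(35²+35²+35²) = √3675 = 60.622

min=[-20.100,-10.600,-29.000] max=[14.900,24.400,6.000] diag=60.622


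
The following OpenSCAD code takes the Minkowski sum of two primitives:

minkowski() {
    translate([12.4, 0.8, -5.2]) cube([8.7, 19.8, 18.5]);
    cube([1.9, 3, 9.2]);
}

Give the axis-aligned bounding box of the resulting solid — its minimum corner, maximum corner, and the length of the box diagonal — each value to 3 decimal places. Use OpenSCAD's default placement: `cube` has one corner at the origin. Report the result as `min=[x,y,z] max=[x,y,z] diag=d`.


A = translate([12.4, 0.8, -5.2]) cube([8.7, 19.8, 18.5]) → bbox [12.4,0.8,-5.2] .. [21.1,20.6,13.3]
B = cube([1.9, 3, 9.2]) → bbox [0,0,0] .. [1.9,3,9.2]
lo = A.lo+B.lo = [12.4+0, 0.8+0, -5.2+0] = [12.400,0.800,-5.200]
hi = A.hi+B.hi = [21.1+1.9, 20.6+3, 13.3+9.2] = [23.000,23.600,22.500]
diag = √(10.6²+22.8²+27.7²) = √1399.49 = 37.410

min=[12.400,0.800,-5.200] max=[23.000,23.600,22.500] diag=37.410


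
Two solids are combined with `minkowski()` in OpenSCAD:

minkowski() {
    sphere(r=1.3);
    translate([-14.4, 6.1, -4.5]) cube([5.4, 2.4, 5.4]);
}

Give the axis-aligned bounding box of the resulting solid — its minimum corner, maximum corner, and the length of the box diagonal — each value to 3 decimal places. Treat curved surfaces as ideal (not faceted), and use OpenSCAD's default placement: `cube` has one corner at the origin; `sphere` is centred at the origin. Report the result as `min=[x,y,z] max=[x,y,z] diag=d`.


min=[-15.700,4.800,-5.800] max=[-7.700,9.800,2.200] diag=12.369

A = translate([-14.4, 6.1, -4.5]) cube([5.4, 2.4, 5.4]) → bbox [-14.4,6.1,-4.5] .. [-9,8.5,0.9]
B = sphere(r=1.3) → bbox [-1.3,-1.3,-1.3] .. [1.3,1.3,1.3]
lo = A.lo+B.lo = [-14.4-1.3, 6.1-1.3, -4.5-1.3] = [-15.700,4.800,-5.800]
hi = A.hi+B.hi = [-9+1.3, 8.5+1.3, 0.9+1.3] = [-7.700,9.800,2.200]
diag = √(8²+5²+8²) = √153 = 12.369


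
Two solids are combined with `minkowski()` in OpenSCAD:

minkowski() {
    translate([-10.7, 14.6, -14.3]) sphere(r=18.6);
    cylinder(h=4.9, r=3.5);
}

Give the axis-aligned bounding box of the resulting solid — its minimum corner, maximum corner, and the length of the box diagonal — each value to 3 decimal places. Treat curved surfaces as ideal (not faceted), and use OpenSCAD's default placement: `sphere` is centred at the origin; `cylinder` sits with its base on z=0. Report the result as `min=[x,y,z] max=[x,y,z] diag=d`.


A = translate([-10.7, 14.6, -14.3]) sphere(r=18.6) → bbox [-29.3,-4,-32.9] .. [7.9,33.2,4.3]
B = cylinder(h=4.9, r=3.5) → bbox [-3.5,-3.5,0] .. [3.5,3.5,4.9]
lo = A.lo+B.lo = [-29.3-3.5, -4-3.5, -32.9+0] = [-32.800,-7.500,-32.900]
hi = A.hi+B.hi = [7.9+3.5, 33.2+3.5, 4.3+4.9] = [11.400,36.700,9.200]
diag = √(44.2²+44.2²+42.1²) = √5679.69 = 75.364

min=[-32.800,-7.500,-32.900] max=[11.400,36.700,9.200] diag=75.364


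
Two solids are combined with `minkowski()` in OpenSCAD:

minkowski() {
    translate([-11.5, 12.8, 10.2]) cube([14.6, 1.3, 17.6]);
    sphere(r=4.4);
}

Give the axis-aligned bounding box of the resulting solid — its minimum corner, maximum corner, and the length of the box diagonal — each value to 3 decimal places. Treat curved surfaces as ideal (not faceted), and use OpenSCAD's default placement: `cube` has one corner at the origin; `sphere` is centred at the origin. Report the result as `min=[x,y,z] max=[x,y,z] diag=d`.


A = translate([-11.5, 12.8, 10.2]) cube([14.6, 1.3, 17.6]) → bbox [-11.5,12.8,10.2] .. [3.1,14.1,27.8]
B = sphere(r=4.4) → bbox [-4.4,-4.4,-4.4] .. [4.4,4.4,4.4]
lo = A.lo+B.lo = [-11.5-4.4, 12.8-4.4, 10.2-4.4] = [-15.900,8.400,5.800]
hi = A.hi+B.hi = [3.1+4.4, 14.1+4.4, 27.8+4.4] = [7.500,18.500,32.200]
diag = √(23.4²+10.1²+26.4²) = √1346.53 = 36.695

min=[-15.900,8.400,5.800] max=[7.500,18.500,32.200] diag=36.695


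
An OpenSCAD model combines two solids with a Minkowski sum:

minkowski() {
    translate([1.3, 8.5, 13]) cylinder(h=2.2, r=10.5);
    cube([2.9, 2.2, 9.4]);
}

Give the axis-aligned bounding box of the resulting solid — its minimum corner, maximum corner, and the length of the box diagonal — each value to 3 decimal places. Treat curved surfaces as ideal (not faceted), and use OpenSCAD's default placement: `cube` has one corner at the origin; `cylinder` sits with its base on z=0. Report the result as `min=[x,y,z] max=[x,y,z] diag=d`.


min=[-9.200,-2.000,13.000] max=[14.700,21.200,24.600] diag=35.271

A = translate([1.3, 8.5, 13]) cylinder(h=2.2, r=10.5) → bbox [-9.2,-2,13] .. [11.8,19,15.2]
B = cube([2.9, 2.2, 9.4]) → bbox [0,0,0] .. [2.9,2.2,9.4]
lo = A.lo+B.lo = [-9.2+0, -2+0, 13+0] = [-9.200,-2.000,13.000]
hi = A.hi+B.hi = [11.8+2.9, 19+2.2, 15.2+9.4] = [14.700,21.200,24.600]
diag = √(23.9²+23.2²+11.6²) = √1244.01 = 35.271


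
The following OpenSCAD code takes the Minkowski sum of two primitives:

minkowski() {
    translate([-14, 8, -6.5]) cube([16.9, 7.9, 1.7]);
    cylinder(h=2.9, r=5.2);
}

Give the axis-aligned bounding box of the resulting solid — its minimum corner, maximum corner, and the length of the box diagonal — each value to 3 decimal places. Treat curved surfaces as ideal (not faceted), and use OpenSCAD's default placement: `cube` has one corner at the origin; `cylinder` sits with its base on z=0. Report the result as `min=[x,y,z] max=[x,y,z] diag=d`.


min=[-19.200,2.800,-6.500] max=[8.100,21.100,-1.900] diag=33.186

A = translate([-14, 8, -6.5]) cube([16.9, 7.9, 1.7]) → bbox [-14,8,-6.5] .. [2.9,15.9,-4.8]
B = cylinder(h=2.9, r=5.2) → bbox [-5.2,-5.2,0] .. [5.2,5.2,2.9]
lo = A.lo+B.lo = [-14-5.2, 8-5.2, -6.5+0] = [-19.200,2.800,-6.500]
hi = A.hi+B.hi = [2.9+5.2, 15.9+5.2, -4.8+2.9] = [8.100,21.100,-1.900]
diag = √(27.3²+18.3²+4.6²) = √1101.34 = 33.186


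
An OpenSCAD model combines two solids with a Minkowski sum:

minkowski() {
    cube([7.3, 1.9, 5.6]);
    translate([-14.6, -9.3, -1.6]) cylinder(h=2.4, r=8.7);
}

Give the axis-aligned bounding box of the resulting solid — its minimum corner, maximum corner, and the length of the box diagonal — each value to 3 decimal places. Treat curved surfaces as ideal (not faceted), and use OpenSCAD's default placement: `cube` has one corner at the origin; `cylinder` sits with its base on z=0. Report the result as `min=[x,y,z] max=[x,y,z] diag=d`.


min=[-23.300,-18.000,-1.600] max=[1.400,1.300,6.400] diag=32.351

A = translate([-14.6, -9.3, -1.6]) cylinder(h=2.4, r=8.7) → bbox [-23.3,-18,-1.6] .. [-5.9,-0.6,0.8]
B = cube([7.3, 1.9, 5.6]) → bbox [0,0,0] .. [7.3,1.9,5.6]
lo = A.lo+B.lo = [-23.3+0, -18+0, -1.6+0] = [-23.300,-18.000,-1.600]
hi = A.hi+B.hi = [-5.9+7.3, -0.6+1.9, 0.8+5.6] = [1.400,1.300,6.400]
diag = √(24.7²+19.3²+8²) = √1046.58 = 32.351


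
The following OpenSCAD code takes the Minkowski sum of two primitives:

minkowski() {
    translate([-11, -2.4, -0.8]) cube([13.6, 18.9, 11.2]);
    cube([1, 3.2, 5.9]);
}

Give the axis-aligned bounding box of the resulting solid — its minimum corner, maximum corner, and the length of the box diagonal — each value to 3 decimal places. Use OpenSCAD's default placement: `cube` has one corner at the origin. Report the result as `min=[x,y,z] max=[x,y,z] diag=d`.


A = translate([-11, -2.4, -0.8]) cube([13.6, 18.9, 11.2]) → bbox [-11,-2.4,-0.8] .. [2.6,16.5,10.4]
B = cube([1, 3.2, 5.9]) → bbox [0,0,0] .. [1,3.2,5.9]
lo = A.lo+B.lo = [-11+0, -2.4+0, -0.8+0] = [-11.000,-2.400,-0.800]
hi = A.hi+B.hi = [2.6+1, 16.5+3.2, 10.4+5.9] = [3.600,19.700,16.300]
diag = √(14.6²+22.1²+17.1²) = √993.98 = 31.527

min=[-11.000,-2.400,-0.800] max=[3.600,19.700,16.300] diag=31.527


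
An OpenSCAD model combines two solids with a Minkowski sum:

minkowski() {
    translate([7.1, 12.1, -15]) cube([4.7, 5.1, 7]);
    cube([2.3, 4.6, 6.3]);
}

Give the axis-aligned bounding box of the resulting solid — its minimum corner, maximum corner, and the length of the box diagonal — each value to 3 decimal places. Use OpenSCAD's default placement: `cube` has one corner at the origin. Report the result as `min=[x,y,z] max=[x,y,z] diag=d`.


A = translate([7.1, 12.1, -15]) cube([4.7, 5.1, 7]) → bbox [7.1,12.1,-15] .. [11.8,17.2,-8]
B = cube([2.3, 4.6, 6.3]) → bbox [0,0,0] .. [2.3,4.6,6.3]
lo = A.lo+B.lo = [7.1+0, 12.1+0, -15+0] = [7.100,12.100,-15.000]
hi = A.hi+B.hi = [11.8+2.3, 17.2+4.6, -8+6.3] = [14.100,21.800,-1.700]
diag = √(7²+9.7²+13.3²) = √319.98 = 17.888

min=[7.100,12.100,-15.000] max=[14.100,21.800,-1.700] diag=17.888


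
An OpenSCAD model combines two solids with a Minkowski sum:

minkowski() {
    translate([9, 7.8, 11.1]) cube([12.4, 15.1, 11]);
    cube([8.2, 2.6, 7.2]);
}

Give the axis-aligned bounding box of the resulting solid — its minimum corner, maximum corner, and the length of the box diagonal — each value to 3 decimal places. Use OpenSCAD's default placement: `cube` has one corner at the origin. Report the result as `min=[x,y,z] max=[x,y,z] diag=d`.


min=[9.000,7.800,11.100] max=[29.600,25.500,29.300] diag=32.694

A = translate([9, 7.8, 11.1]) cube([12.4, 15.1, 11]) → bbox [9,7.8,11.1] .. [21.4,22.9,22.1]
B = cube([8.2, 2.6, 7.2]) → bbox [0,0,0] .. [8.2,2.6,7.2]
lo = A.lo+B.lo = [9+0, 7.8+0, 11.1+0] = [9.000,7.800,11.100]
hi = A.hi+B.hi = [21.4+8.2, 22.9+2.6, 22.1+7.2] = [29.600,25.500,29.300]
diag = √(20.6²+17.7²+18.2²) = √1068.89 = 32.694


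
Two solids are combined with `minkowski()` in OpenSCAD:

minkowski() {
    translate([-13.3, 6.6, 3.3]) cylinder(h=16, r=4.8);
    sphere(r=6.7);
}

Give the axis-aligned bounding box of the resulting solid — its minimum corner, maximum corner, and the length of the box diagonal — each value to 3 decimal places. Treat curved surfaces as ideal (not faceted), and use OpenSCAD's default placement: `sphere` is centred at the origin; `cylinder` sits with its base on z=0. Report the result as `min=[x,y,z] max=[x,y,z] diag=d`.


min=[-24.800,-4.900,-3.400] max=[-1.800,18.100,26.000] diag=43.845

A = translate([-13.3, 6.6, 3.3]) cylinder(h=16, r=4.8) → bbox [-18.1,1.8,3.3] .. [-8.5,11.4,19.3]
B = sphere(r=6.7) → bbox [-6.7,-6.7,-6.7] .. [6.7,6.7,6.7]
lo = A.lo+B.lo = [-18.1-6.7, 1.8-6.7, 3.3-6.7] = [-24.800,-4.900,-3.400]
hi = A.hi+B.hi = [-8.5+6.7, 11.4+6.7, 19.3+6.7] = [-1.800,18.100,26.000]
diag = √(23²+23²+29.4²) = √1922.36 = 43.845


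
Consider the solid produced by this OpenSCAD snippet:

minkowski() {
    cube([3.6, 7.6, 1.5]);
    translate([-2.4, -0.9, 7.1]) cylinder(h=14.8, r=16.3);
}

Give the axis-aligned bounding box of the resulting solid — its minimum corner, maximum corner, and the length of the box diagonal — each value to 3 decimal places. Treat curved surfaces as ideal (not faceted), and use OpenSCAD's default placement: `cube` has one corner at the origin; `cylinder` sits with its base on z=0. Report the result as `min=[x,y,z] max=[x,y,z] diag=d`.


min=[-18.700,-17.200,7.100] max=[17.500,23.000,23.400] diag=56.499

A = translate([-2.4, -0.9, 7.1]) cylinder(h=14.8, r=16.3) → bbox [-18.7,-17.2,7.1] .. [13.9,15.4,21.9]
B = cube([3.6, 7.6, 1.5]) → bbox [0,0,0] .. [3.6,7.6,1.5]
lo = A.lo+B.lo = [-18.7+0, -17.2+0, 7.1+0] = [-18.700,-17.200,7.100]
hi = A.hi+B.hi = [13.9+3.6, 15.4+7.6, 21.9+1.5] = [17.500,23.000,23.400]
diag = √(36.2²+40.2²+16.3²) = √3192.17 = 56.499


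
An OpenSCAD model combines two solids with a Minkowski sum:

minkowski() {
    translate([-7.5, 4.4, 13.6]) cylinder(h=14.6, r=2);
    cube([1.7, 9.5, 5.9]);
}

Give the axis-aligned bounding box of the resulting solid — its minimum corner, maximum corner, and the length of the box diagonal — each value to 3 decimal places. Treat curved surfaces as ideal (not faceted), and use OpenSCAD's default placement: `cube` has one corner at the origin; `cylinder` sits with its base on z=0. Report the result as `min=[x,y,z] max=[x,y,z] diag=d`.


min=[-9.500,2.400,13.600] max=[-3.800,15.900,34.100] diag=25.199

A = translate([-7.5, 4.4, 13.6]) cylinder(h=14.6, r=2) → bbox [-9.5,2.4,13.6] .. [-5.5,6.4,28.2]
B = cube([1.7, 9.5, 5.9]) → bbox [0,0,0] .. [1.7,9.5,5.9]
lo = A.lo+B.lo = [-9.5+0, 2.4+0, 13.6+0] = [-9.500,2.400,13.600]
hi = A.hi+B.hi = [-5.5+1.7, 6.4+9.5, 28.2+5.9] = [-3.800,15.900,34.100]
diag = √(5.7²+13.5²+20.5²) = √634.99 = 25.199


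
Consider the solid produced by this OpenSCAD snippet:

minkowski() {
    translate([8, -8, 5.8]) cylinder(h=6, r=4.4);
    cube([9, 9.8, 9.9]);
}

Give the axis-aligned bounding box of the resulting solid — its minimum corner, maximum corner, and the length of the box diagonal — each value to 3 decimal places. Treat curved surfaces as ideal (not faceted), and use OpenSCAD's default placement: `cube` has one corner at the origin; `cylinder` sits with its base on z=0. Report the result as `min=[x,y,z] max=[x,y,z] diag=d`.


min=[3.600,-12.400,5.800] max=[21.400,6.200,21.700] diag=30.259

A = translate([8, -8, 5.8]) cylinder(h=6, r=4.4) → bbox [3.6,-12.4,5.8] .. [12.4,-3.6,11.8]
B = cube([9, 9.8, 9.9]) → bbox [0,0,0] .. [9,9.8,9.9]
lo = A.lo+B.lo = [3.6+0, -12.4+0, 5.8+0] = [3.600,-12.400,5.800]
hi = A.hi+B.hi = [12.4+9, -3.6+9.8, 11.8+9.9] = [21.400,6.200,21.700]
diag = √(17.8²+18.6²+15.9²) = √915.61 = 30.259


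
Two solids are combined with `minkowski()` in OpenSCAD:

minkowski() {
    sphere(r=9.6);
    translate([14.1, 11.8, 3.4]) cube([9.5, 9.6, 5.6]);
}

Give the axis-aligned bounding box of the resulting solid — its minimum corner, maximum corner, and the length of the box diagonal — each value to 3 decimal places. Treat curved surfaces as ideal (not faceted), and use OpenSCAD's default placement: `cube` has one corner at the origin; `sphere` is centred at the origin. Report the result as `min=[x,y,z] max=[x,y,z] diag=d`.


A = translate([14.1, 11.8, 3.4]) cube([9.5, 9.6, 5.6]) → bbox [14.1,11.8,3.4] .. [23.6,21.4,9]
B = sphere(r=9.6) → bbox [-9.6,-9.6,-9.6] .. [9.6,9.6,9.6]
lo = A.lo+B.lo = [14.1-9.6, 11.8-9.6, 3.4-9.6] = [4.500,2.200,-6.200]
hi = A.hi+B.hi = [23.6+9.6, 21.4+9.6, 9+9.6] = [33.200,31.000,18.600]
diag = √(28.7²+28.8²+24.8²) = √2268.17 = 47.625

min=[4.500,2.200,-6.200] max=[33.200,31.000,18.600] diag=47.625


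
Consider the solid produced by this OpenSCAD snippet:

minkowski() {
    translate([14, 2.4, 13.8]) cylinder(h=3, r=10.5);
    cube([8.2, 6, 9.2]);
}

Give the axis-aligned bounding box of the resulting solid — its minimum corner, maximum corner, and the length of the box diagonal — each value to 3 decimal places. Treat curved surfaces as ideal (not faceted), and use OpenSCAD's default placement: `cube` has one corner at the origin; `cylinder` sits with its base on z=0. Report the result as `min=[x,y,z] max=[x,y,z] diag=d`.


min=[3.500,-8.100,13.800] max=[32.700,18.900,26.000] diag=41.599

A = translate([14, 2.4, 13.8]) cylinder(h=3, r=10.5) → bbox [3.5,-8.1,13.8] .. [24.5,12.9,16.8]
B = cube([8.2, 6, 9.2]) → bbox [0,0,0] .. [8.2,6,9.2]
lo = A.lo+B.lo = [3.5+0, -8.1+0, 13.8+0] = [3.500,-8.100,13.800]
hi = A.hi+B.hi = [24.5+8.2, 12.9+6, 16.8+9.2] = [32.700,18.900,26.000]
diag = √(29.2²+27²+12.2²) = √1730.48 = 41.599


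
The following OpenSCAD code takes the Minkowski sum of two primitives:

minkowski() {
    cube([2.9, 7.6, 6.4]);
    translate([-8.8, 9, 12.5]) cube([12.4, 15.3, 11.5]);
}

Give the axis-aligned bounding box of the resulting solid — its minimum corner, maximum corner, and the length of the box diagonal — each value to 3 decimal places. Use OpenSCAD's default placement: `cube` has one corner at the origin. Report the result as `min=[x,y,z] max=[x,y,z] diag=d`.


A = translate([-8.8, 9, 12.5]) cube([12.4, 15.3, 11.5]) → bbox [-8.8,9,12.5] .. [3.6,24.3,24]
B = cube([2.9, 7.6, 6.4]) → bbox [0,0,0] .. [2.9,7.6,6.4]
lo = A.lo+B.lo = [-8.8+0, 9+0, 12.5+0] = [-8.800,9.000,12.500]
hi = A.hi+B.hi = [3.6+2.9, 24.3+7.6, 24+6.4] = [6.500,31.900,30.400]
diag = √(15.3²+22.9²+17.9²) = √1078.91 = 32.847

min=[-8.800,9.000,12.500] max=[6.500,31.900,30.400] diag=32.847


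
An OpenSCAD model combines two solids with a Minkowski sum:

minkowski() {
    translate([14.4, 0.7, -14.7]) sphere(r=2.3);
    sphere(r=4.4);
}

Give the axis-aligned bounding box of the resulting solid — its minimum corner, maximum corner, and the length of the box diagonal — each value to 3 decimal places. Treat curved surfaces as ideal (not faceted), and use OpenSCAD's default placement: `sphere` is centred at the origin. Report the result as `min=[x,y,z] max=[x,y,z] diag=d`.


min=[7.700,-6.000,-21.400] max=[21.100,7.400,-8.000] diag=23.209

A = translate([14.4, 0.7, -14.7]) sphere(r=2.3) → bbox [12.1,-1.6,-17] .. [16.7,3,-12.4]
B = sphere(r=4.4) → bbox [-4.4,-4.4,-4.4] .. [4.4,4.4,4.4]
lo = A.lo+B.lo = [12.1-4.4, -1.6-4.4, -17-4.4] = [7.700,-6.000,-21.400]
hi = A.hi+B.hi = [16.7+4.4, 3+4.4, -12.4+4.4] = [21.100,7.400,-8.000]
diag = √(13.4²+13.4²+13.4²) = √538.68 = 23.209


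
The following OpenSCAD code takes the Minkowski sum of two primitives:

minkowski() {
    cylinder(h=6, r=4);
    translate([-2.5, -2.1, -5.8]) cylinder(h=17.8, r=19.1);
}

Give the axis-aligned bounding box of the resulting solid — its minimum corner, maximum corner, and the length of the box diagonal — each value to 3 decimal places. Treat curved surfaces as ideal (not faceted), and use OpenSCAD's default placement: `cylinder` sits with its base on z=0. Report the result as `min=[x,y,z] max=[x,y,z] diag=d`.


min=[-25.600,-25.200,-5.800] max=[20.600,21.000,18.000] diag=69.536

A = translate([-2.5, -2.1, -5.8]) cylinder(h=17.8, r=19.1) → bbox [-21.6,-21.2,-5.8] .. [16.6,17,12]
B = cylinder(h=6, r=4) → bbox [-4,-4,0] .. [4,4,6]
lo = A.lo+B.lo = [-21.6-4, -21.2-4, -5.8+0] = [-25.600,-25.200,-5.800]
hi = A.hi+B.hi = [16.6+4, 17+4, 12+6] = [20.600,21.000,18.000]
diag = √(46.2²+46.2²+23.8²) = √4835.32 = 69.536


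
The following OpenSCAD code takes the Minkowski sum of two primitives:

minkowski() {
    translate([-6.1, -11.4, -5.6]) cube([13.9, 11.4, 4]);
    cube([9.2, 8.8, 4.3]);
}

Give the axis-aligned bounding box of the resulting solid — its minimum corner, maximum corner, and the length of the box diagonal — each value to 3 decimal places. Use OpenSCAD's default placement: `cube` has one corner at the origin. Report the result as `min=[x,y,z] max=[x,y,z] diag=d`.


A = translate([-6.1, -11.4, -5.6]) cube([13.9, 11.4, 4]) → bbox [-6.1,-11.4,-5.6] .. [7.8,0,-1.6]
B = cube([9.2, 8.8, 4.3]) → bbox [0,0,0] .. [9.2,8.8,4.3]
lo = A.lo+B.lo = [-6.1+0, -11.4+0, -5.6+0] = [-6.100,-11.400,-5.600]
hi = A.hi+B.hi = [7.8+9.2, 0+8.8, -1.6+4.3] = [17.000,8.800,2.700]
diag = √(23.1²+20.2²+8.3²) = √1010.54 = 31.789

min=[-6.100,-11.400,-5.600] max=[17.000,8.800,2.700] diag=31.789


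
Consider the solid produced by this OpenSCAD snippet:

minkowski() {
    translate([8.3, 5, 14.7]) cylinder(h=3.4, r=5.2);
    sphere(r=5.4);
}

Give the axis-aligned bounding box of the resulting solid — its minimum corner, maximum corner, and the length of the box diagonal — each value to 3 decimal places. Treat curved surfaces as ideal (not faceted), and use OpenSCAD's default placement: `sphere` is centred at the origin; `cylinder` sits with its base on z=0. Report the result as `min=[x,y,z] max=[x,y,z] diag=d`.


min=[-2.300,-5.600,9.300] max=[18.900,15.600,23.500] diag=33.174

A = translate([8.3, 5, 14.7]) cylinder(h=3.4, r=5.2) → bbox [3.1,-0.2,14.7] .. [13.5,10.2,18.1]
B = sphere(r=5.4) → bbox [-5.4,-5.4,-5.4] .. [5.4,5.4,5.4]
lo = A.lo+B.lo = [3.1-5.4, -0.2-5.4, 14.7-5.4] = [-2.300,-5.600,9.300]
hi = A.hi+B.hi = [13.5+5.4, 10.2+5.4, 18.1+5.4] = [18.900,15.600,23.500]
diag = √(21.2²+21.2²+14.2²) = √1100.52 = 33.174


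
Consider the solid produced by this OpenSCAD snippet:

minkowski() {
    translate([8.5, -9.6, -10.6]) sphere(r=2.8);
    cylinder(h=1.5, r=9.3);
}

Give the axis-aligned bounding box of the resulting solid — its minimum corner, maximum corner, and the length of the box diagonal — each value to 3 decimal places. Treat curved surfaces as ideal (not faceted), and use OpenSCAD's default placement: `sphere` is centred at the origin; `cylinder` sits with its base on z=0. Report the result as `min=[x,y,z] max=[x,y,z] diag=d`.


min=[-3.600,-21.700,-13.400] max=[20.600,2.500,-6.300] diag=34.953

A = translate([8.5, -9.6, -10.6]) sphere(r=2.8) → bbox [5.7,-12.4,-13.4] .. [11.3,-6.8,-7.8]
B = cylinder(h=1.5, r=9.3) → bbox [-9.3,-9.3,0] .. [9.3,9.3,1.5]
lo = A.lo+B.lo = [5.7-9.3, -12.4-9.3, -13.4+0] = [-3.600,-21.700,-13.400]
hi = A.hi+B.hi = [11.3+9.3, -6.8+9.3, -7.8+1.5] = [20.600,2.500,-6.300]
diag = √(24.2²+24.2²+7.1²) = √1221.69 = 34.953


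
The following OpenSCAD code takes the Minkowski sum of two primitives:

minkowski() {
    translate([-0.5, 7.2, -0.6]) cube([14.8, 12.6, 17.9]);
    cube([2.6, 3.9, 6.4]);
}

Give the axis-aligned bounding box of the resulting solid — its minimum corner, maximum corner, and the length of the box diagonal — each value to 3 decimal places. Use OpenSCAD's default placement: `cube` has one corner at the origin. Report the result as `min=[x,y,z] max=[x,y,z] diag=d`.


min=[-0.500,7.200,-0.600] max=[16.900,23.700,23.700] diag=34.139

A = translate([-0.5, 7.2, -0.6]) cube([14.8, 12.6, 17.9]) → bbox [-0.5,7.2,-0.6] .. [14.3,19.8,17.3]
B = cube([2.6, 3.9, 6.4]) → bbox [0,0,0] .. [2.6,3.9,6.4]
lo = A.lo+B.lo = [-0.5+0, 7.2+0, -0.6+0] = [-0.500,7.200,-0.600]
hi = A.hi+B.hi = [14.3+2.6, 19.8+3.9, 17.3+6.4] = [16.900,23.700,23.700]
diag = √(17.4²+16.5²+24.3²) = √1165.5 = 34.139


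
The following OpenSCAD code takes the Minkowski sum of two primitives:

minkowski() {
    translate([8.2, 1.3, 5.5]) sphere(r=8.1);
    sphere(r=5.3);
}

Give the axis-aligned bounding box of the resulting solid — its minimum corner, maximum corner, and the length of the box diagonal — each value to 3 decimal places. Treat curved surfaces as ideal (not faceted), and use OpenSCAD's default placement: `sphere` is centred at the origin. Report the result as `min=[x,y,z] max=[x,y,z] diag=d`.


A = translate([8.2, 1.3, 5.5]) sphere(r=8.1) → bbox [0.1,-6.8,-2.6] .. [16.3,9.4,13.6]
B = sphere(r=5.3) → bbox [-5.3,-5.3,-5.3] .. [5.3,5.3,5.3]
lo = A.lo+B.lo = [0.1-5.3, -6.8-5.3, -2.6-5.3] = [-5.200,-12.100,-7.900]
hi = A.hi+B.hi = [16.3+5.3, 9.4+5.3, 13.6+5.3] = [21.600,14.700,18.900]
diag = √(26.8²+26.8²+26.8²) = √2154.72 = 46.419

min=[-5.200,-12.100,-7.900] max=[21.600,14.700,18.900] diag=46.419


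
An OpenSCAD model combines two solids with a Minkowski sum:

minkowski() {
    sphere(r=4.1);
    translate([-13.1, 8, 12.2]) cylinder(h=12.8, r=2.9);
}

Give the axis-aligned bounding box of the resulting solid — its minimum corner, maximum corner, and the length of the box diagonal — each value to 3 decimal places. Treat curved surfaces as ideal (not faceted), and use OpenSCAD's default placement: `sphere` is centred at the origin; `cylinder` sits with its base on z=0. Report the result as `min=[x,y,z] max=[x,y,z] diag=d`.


A = translate([-13.1, 8, 12.2]) cylinder(h=12.8, r=2.9) → bbox [-16,5.1,12.2] .. [-10.2,10.9,25]
B = sphere(r=4.1) → bbox [-4.1,-4.1,-4.1] .. [4.1,4.1,4.1]
lo = A.lo+B.lo = [-16-4.1, 5.1-4.1, 12.2-4.1] = [-20.100,1.000,8.100]
hi = A.hi+B.hi = [-10.2+4.1, 10.9+4.1, 25+4.1] = [-6.100,15.000,29.100]
diag = √(14²+14²+21²) = √833 = 28.862

min=[-20.100,1.000,8.100] max=[-6.100,15.000,29.100] diag=28.862


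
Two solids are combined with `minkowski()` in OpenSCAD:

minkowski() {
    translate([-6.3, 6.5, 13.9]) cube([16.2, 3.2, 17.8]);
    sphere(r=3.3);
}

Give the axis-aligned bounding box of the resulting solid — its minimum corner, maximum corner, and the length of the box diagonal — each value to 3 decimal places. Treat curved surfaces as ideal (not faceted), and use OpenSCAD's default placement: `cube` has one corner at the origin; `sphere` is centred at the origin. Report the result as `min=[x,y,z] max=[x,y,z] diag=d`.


A = translate([-6.3, 6.5, 13.9]) cube([16.2, 3.2, 17.8]) → bbox [-6.3,6.5,13.9] .. [9.9,9.7,31.7]
B = sphere(r=3.3) → bbox [-3.3,-3.3,-3.3] .. [3.3,3.3,3.3]
lo = A.lo+B.lo = [-6.3-3.3, 6.5-3.3, 13.9-3.3] = [-9.600,3.200,10.600]
hi = A.hi+B.hi = [9.9+3.3, 9.7+3.3, 31.7+3.3] = [13.200,13.000,35.000]
diag = √(22.8²+9.8²+24.4²) = √1211.24 = 34.803

min=[-9.600,3.200,10.600] max=[13.200,13.000,35.000] diag=34.803


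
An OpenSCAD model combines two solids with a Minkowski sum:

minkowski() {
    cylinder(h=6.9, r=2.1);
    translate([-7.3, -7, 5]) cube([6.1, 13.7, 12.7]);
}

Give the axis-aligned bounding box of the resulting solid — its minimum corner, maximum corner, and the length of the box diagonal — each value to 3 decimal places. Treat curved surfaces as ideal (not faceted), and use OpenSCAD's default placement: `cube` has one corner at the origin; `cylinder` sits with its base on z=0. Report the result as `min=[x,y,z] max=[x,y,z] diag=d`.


min=[-9.400,-9.100,5.000] max=[0.900,8.800,24.600] diag=28.472

A = translate([-7.3, -7, 5]) cube([6.1, 13.7, 12.7]) → bbox [-7.3,-7,5] .. [-1.2,6.7,17.7]
B = cylinder(h=6.9, r=2.1) → bbox [-2.1,-2.1,0] .. [2.1,2.1,6.9]
lo = A.lo+B.lo = [-7.3-2.1, -7-2.1, 5+0] = [-9.400,-9.100,5.000]
hi = A.hi+B.hi = [-1.2+2.1, 6.7+2.1, 17.7+6.9] = [0.900,8.800,24.600]
diag = √(10.3²+17.9²+19.6²) = √810.66 = 28.472


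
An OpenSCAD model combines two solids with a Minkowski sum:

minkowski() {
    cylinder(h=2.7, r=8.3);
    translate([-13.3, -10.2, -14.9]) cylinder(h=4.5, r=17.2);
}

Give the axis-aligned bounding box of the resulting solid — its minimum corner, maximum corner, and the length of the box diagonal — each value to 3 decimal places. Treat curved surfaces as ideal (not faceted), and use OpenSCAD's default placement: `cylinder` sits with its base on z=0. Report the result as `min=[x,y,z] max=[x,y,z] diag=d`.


A = translate([-13.3, -10.2, -14.9]) cylinder(h=4.5, r=17.2) → bbox [-30.5,-27.4,-14.9] .. [3.9,7,-10.4]
B = cylinder(h=2.7, r=8.3) → bbox [-8.3,-8.3,0] .. [8.3,8.3,2.7]
lo = A.lo+B.lo = [-30.5-8.3, -27.4-8.3, -14.9+0] = [-38.800,-35.700,-14.900]
hi = A.hi+B.hi = [3.9+8.3, 7+8.3, -10.4+2.7] = [12.200,15.300,-7.700]
diag = √(51²+51²+7.2²) = √5253.84 = 72.483

min=[-38.800,-35.700,-14.900] max=[12.200,15.300,-7.700] diag=72.483


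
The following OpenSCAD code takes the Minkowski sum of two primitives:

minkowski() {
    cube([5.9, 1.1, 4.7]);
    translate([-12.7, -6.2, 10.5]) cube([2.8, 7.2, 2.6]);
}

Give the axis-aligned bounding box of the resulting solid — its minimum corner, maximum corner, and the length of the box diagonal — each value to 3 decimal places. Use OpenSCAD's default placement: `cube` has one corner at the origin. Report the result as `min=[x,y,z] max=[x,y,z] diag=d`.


A = translate([-12.7, -6.2, 10.5]) cube([2.8, 7.2, 2.6]) → bbox [-12.7,-6.2,10.5] .. [-9.9,1,13.1]
B = cube([5.9, 1.1, 4.7]) → bbox [0,0,0] .. [5.9,1.1,4.7]
lo = A.lo+B.lo = [-12.7+0, -6.2+0, 10.5+0] = [-12.700,-6.200,10.500]
hi = A.hi+B.hi = [-9.9+5.9, 1+1.1, 13.1+4.7] = [-4.000,2.100,17.800]
diag = √(8.7²+8.3²+7.3²) = √197.87 = 14.067

min=[-12.700,-6.200,10.500] max=[-4.000,2.100,17.800] diag=14.067


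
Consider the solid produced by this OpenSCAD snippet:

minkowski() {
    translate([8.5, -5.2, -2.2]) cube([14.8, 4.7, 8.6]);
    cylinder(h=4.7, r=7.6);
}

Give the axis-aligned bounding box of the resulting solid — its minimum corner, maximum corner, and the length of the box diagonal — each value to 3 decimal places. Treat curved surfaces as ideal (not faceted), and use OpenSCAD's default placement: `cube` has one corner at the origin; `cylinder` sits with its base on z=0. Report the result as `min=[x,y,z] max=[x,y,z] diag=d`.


min=[0.900,-12.800,-2.200] max=[30.900,7.100,11.100] diag=38.378

A = translate([8.5, -5.2, -2.2]) cube([14.8, 4.7, 8.6]) → bbox [8.5,-5.2,-2.2] .. [23.3,-0.5,6.4]
B = cylinder(h=4.7, r=7.6) → bbox [-7.6,-7.6,0] .. [7.6,7.6,4.7]
lo = A.lo+B.lo = [8.5-7.6, -5.2-7.6, -2.2+0] = [0.900,-12.800,-2.200]
hi = A.hi+B.hi = [23.3+7.6, -0.5+7.6, 6.4+4.7] = [30.900,7.100,11.100]
diag = √(30²+19.9²+13.3²) = √1472.9 = 38.378


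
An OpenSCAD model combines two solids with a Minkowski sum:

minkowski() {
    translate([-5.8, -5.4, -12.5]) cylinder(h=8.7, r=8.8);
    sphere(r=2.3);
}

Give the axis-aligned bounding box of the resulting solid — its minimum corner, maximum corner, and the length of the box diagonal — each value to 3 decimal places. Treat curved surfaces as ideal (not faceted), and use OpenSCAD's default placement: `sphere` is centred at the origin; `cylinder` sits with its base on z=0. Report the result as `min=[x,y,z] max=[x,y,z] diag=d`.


A = translate([-5.8, -5.4, -12.5]) cylinder(h=8.7, r=8.8) → bbox [-14.6,-14.2,-12.5] .. [3,3.4,-3.8]
B = sphere(r=2.3) → bbox [-2.3,-2.3,-2.3] .. [2.3,2.3,2.3]
lo = A.lo+B.lo = [-14.6-2.3, -14.2-2.3, -12.5-2.3] = [-16.900,-16.500,-14.800]
hi = A.hi+B.hi = [3+2.3, 3.4+2.3, -3.8+2.3] = [5.300,5.700,-1.500]
diag = √(22.2²+22.2²+13.3²) = √1162.57 = 34.096

min=[-16.900,-16.500,-14.800] max=[5.300,5.700,-1.500] diag=34.096


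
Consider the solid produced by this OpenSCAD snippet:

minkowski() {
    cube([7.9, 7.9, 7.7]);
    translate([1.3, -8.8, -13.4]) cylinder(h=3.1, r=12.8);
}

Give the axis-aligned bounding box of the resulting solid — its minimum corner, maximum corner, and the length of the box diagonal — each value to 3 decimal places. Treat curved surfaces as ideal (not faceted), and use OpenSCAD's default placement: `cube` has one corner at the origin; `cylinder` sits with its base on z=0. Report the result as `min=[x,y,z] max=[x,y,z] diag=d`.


A = translate([1.3, -8.8, -13.4]) cylinder(h=3.1, r=12.8) → bbox [-11.5,-21.6,-13.4] .. [14.1,4,-10.3]
B = cube([7.9, 7.9, 7.7]) → bbox [0,0,0] .. [7.9,7.9,7.7]
lo = A.lo+B.lo = [-11.5+0, -21.6+0, -13.4+0] = [-11.500,-21.600,-13.400]
hi = A.hi+B.hi = [14.1+7.9, 4+7.9, -10.3+7.7] = [22.000,11.900,-2.600]
diag = √(33.5²+33.5²+10.8²) = √2361.14 = 48.592

min=[-11.500,-21.600,-13.400] max=[22.000,11.900,-2.600] diag=48.592


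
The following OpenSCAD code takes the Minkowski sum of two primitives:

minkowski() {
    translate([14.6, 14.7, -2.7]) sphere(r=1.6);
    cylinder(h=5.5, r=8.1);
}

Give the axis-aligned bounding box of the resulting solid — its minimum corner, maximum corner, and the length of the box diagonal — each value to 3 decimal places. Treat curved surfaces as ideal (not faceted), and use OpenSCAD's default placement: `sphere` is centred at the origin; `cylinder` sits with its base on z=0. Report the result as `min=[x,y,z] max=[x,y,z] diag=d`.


A = translate([14.6, 14.7, -2.7]) sphere(r=1.6) → bbox [13,13.1,-4.3] .. [16.2,16.3,-1.1]
B = cylinder(h=5.5, r=8.1) → bbox [-8.1,-8.1,0] .. [8.1,8.1,5.5]
lo = A.lo+B.lo = [13-8.1, 13.1-8.1, -4.3+0] = [4.900,5.000,-4.300]
hi = A.hi+B.hi = [16.2+8.1, 16.3+8.1, -1.1+5.5] = [24.300,24.400,4.400]
diag = √(19.4²+19.4²+8.7²) = √828.41 = 28.782

min=[4.900,5.000,-4.300] max=[24.300,24.400,4.400] diag=28.782


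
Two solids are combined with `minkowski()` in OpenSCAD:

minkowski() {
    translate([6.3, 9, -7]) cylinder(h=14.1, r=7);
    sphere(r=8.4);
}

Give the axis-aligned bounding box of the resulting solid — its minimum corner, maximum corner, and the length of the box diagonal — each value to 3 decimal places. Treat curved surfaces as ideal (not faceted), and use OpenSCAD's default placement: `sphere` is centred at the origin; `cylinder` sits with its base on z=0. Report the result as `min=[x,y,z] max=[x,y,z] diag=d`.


min=[-9.100,-6.400,-15.400] max=[21.700,24.400,15.500] diag=53.405

A = translate([6.3, 9, -7]) cylinder(h=14.1, r=7) → bbox [-0.7,2,-7] .. [13.3,16,7.1]
B = sphere(r=8.4) → bbox [-8.4,-8.4,-8.4] .. [8.4,8.4,8.4]
lo = A.lo+B.lo = [-0.7-8.4, 2-8.4, -7-8.4] = [-9.100,-6.400,-15.400]
hi = A.hi+B.hi = [13.3+8.4, 16+8.4, 7.1+8.4] = [21.700,24.400,15.500]
diag = √(30.8²+30.8²+30.9²) = √2852.09 = 53.405
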